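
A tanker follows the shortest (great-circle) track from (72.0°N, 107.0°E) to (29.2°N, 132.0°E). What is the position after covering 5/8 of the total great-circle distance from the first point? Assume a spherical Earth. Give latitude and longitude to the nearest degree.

Convert each endpoint to a unit vector on the sphere (x = cos φ cos λ, y = cos φ sin λ, z = sin φ).
The central angle between the endpoints is δ = arccos(p₁·p₂) ≈ 0.783 rad (44.9°).
Interpolate at f = 5/8 with slerp weights a = sin((1−f)δ)/sin δ ≈ 0.410, b = sin(fδ)/sin δ ≈ 0.666.
p = a·p₁ + b·p₂ ≈ (-0.426, 0.554, 0.715); φ = arcsin(p_z) ≈ 45.67°, λ = atan2(p_y, p_x) ≈ 127.60°.

≈ (46°N, 128°E)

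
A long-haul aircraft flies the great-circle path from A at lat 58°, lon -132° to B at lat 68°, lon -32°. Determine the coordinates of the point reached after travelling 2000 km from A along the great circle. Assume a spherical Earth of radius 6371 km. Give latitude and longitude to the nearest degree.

≈ lat 70°, lon -101°

From cos δ = sin φ₁ sin φ₂ + cos φ₁ cos φ₂ cos Δλ, the central angle is δ ≈ 0.720 rad (41.3°). The total great-circle distance is δ·R ≈ 0.720 × 6371 ≈ 4587 km, so the target fraction is f = 2000/4587 ≈ 0.436.
Interpolate at f ≈ 0.436 with slerp weights a = sin((1−f)δ)/sin δ ≈ 0.599, b = sin(fδ)/sin δ ≈ 0.468.
p = a·p₁ + b·p₂ ≈ (-0.064, -0.329, 0.942); φ = arcsin(p_z) ≈ 70.43°, λ = atan2(p_y, p_x) ≈ -100.95°.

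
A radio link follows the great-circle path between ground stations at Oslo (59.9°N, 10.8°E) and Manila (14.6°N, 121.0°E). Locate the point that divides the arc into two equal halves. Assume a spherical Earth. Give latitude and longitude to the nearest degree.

≈ (50°N, 90°E)

Convert each endpoint to a unit vector on the sphere (x = cos φ cos λ, y = cos φ sin λ, z = sin φ).
The central angle between the endpoints is δ = arccos(p₁·p₂) ≈ 1.520 rad (87.1°).
Interpolate at f = 1/2 with slerp weights a = sin((1−f)δ)/sin δ ≈ 0.690, b = sin(fδ)/sin δ ≈ 0.690.
p = a·p₁ + b·p₂ ≈ (-0.004, 0.637, 0.771); φ = arcsin(p_z) ≈ 50.42°, λ = atan2(p_y, p_x) ≈ 90.36°.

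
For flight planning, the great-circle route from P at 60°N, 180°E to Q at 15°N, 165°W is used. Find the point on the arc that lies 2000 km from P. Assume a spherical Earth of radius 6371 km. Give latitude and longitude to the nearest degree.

≈ 43°N, 172°W

Write both endpoints as unit vectors p₁, p₂ with components (cos φ cos λ, cos φ sin λ, sin φ).
The central angle between the endpoints is δ = arccos(p₁·p₂) ≈ 0.808 rad (46.3°). The total great-circle distance is δ·R ≈ 0.808 × 6371 ≈ 5150 km, so the target fraction is f = 2000/5150 ≈ 0.388.
Interpolate at f ≈ 0.388 with slerp weights a = sin((1−f)δ)/sin δ ≈ 0.656, b = sin(fδ)/sin δ ≈ 0.427.
p = a·p₁ + b·p₂ ≈ (-0.726, -0.107, 0.679); φ = arcsin(p_z) ≈ 42.75°, λ = atan2(p_y, p_x) ≈ -171.64°.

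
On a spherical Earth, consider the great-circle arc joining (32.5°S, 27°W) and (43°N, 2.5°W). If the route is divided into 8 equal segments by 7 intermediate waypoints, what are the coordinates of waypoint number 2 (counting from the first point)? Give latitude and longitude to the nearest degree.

≈ (14°S, 21°W)

Write both endpoints as unit vectors p₁, p₂ with components (cos φ cos λ, cos φ sin λ, sin φ).
The central angle between the endpoints is δ = arccos(p₁·p₂) ≈ 1.375 rad (78.8°).
Interpolate at f = 2/8 with slerp weights a = sin((1−f)δ)/sin δ ≈ 0.875, b = sin(fδ)/sin δ ≈ 0.344.
p = a·p₁ + b·p₂ ≈ (0.908, -0.346, -0.236); φ = arcsin(p_z) ≈ -13.63°, λ = atan2(p_y, p_x) ≈ -20.85°.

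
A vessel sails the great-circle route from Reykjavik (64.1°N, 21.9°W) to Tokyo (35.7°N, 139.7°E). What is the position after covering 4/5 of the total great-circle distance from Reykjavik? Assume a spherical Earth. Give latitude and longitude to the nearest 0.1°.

Convert each endpoint to a unit vector on the sphere (x = cos φ cos λ, y = cos φ sin λ, z = sin φ).
The central angle between the endpoints is δ = arccos(p₁·p₂) ≈ 1.381 rad (79.1°).
Interpolate at f = 4/5 with slerp weights a = sin((1−f)δ)/sin δ ≈ 0.278, b = sin(fδ)/sin δ ≈ 0.910.
p = a·p₁ + b·p₂ ≈ (-0.451, 0.433, 0.781); φ = arcsin(p_z) ≈ 51.33°, λ = atan2(p_y, p_x) ≈ 136.19°.

≈ 51.3°N, 136.2°E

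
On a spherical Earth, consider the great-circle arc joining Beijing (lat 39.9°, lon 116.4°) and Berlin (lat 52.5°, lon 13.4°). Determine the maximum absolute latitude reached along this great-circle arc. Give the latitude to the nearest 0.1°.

≈ 60.2°

The great circle lies in the plane with unit normal n̂ = (p₁ × p₂)/|p₁ × p₂|.
Here n̂_z ≈ -0.497; the vertex latitude is φ_max = arccos|n̂_z| ≈ 60.2°.
Check via Clairaut: cos φ_max = |cos φ₁| · sin C = cos(39.9°)·sin(40.4°) ≈ 0.497, again giving ≈ 60.2°.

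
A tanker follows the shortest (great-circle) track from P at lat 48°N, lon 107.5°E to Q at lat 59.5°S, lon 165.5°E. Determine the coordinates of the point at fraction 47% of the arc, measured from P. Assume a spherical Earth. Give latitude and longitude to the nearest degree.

≈ lat 3°S, lon 131°E

Convert each endpoint to a unit vector on the sphere (x = cos φ cos λ, y = cos φ sin λ, z = sin φ).
The central angle between the endpoints is δ = arccos(p₁·p₂) ≈ 2.049 rad (117.4°).
Interpolate at f = 0.47 with slerp weights a = sin((1−f)δ)/sin δ ≈ 0.997, b = sin(fδ)/sin δ ≈ 0.925.
p = a·p₁ + b·p₂ ≈ (-0.655, 0.754, -0.056); φ = arcsin(p_z) ≈ -3.22°, λ = atan2(p_y, p_x) ≈ 131.00°.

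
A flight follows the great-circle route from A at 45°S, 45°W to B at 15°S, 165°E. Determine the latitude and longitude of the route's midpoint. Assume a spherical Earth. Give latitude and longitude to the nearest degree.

≈ 63°S, 150°W

Convert each endpoint to a unit vector on the sphere (x = cos φ cos λ, y = cos φ sin λ, z = sin φ).
The central angle between the endpoints is δ = arccos(p₁·p₂) ≈ 1.992 rad (114.1°).
Interpolate at f = 1/2 with slerp weights a = sin((1−f)δ)/sin δ ≈ 0.919, b = sin(fδ)/sin δ ≈ 0.919.
p = a·p₁ + b·p₂ ≈ (-0.398, -0.230, -0.888); φ = arcsin(p_z) ≈ -62.63°, λ = atan2(p_y, p_x) ≈ -150.00°.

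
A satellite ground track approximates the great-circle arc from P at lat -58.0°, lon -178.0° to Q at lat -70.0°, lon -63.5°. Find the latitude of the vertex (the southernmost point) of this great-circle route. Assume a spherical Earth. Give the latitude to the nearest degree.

≈ -76°

The great circle lies in the plane with unit normal n̂ = (p₁ × p₂)/|p₁ × p₂|.
Here n̂_z ≈ +0.238; the vertex latitude is φ_max = arccos|n̂_z| ≈ 76.2°.
Check via Clairaut: cos φ_max = |cos φ₁| · sin C = cos(58.0°)·sin(153.3°) ≈ 0.238, again giving ≈ 76.2°.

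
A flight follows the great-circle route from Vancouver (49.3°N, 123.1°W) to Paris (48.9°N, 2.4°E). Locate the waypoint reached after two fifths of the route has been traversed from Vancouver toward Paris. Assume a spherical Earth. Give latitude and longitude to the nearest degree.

≈ (67°N, 79°W)

Convert each endpoint to a unit vector on the sphere (x = cos φ cos λ, y = cos φ sin λ, z = sin φ).
The central angle between the endpoints is δ = arccos(p₁·p₂) ≈ 1.243 rad (71.2°).
Interpolate at f = 2/5 with slerp weights a = sin((1−f)δ)/sin δ ≈ 0.717, b = sin(fδ)/sin δ ≈ 0.504.
p = a·p₁ + b·p₂ ≈ (0.076, -0.378, 0.923); φ = arcsin(p_z) ≈ 67.35°, λ = atan2(p_y, p_x) ≈ -78.67°.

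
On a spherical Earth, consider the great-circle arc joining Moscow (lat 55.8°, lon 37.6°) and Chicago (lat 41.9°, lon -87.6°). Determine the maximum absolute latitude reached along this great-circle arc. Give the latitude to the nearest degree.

The great circle lies in the plane with unit normal n̂ = (p₁ × p₂)/|p₁ × p₂|.
Here n̂_z ≈ -0.360; the vertex latitude is φ_max = arccos|n̂_z| ≈ 68.9°.
Check via Clairaut: cos φ_max = |cos φ₁| · sin C = cos(55.8°)·sin(39.8°) ≈ 0.360, again giving ≈ 68.9°.

≈ 69°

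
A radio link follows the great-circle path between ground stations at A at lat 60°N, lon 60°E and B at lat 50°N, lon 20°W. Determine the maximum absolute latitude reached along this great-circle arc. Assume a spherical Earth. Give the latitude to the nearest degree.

The great circle lies in the plane with unit normal n̂ = (p₁ × p₂)/|p₁ × p₂|.
Here n̂_z ≈ -0.456; the vertex latitude is φ_max = arccos|n̂_z| ≈ 62.9°.

≈ 63°N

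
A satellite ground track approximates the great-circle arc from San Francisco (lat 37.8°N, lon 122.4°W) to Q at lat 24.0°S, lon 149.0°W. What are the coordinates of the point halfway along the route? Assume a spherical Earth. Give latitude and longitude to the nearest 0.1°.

From cos δ = sin φ₁ sin φ₂ + cos φ₁ cos φ₂ cos Δλ, the central angle is δ ≈ 1.163 rad (66.7°).
Interpolate at f = 1/2 with slerp weights a = sin((1−f)δ)/sin δ ≈ 0.598, b = sin(fδ)/sin δ ≈ 0.598.
p = a·p₁ + b·p₂ ≈ (-0.722, -0.681, 0.123); φ = arcsin(p_z) ≈ 7.09°, λ = atan2(p_y, p_x) ≈ -136.68°.

≈ lat 7.1°N, lon 136.7°W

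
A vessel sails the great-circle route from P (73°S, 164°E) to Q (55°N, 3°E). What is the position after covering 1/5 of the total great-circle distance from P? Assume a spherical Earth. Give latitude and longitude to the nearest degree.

≈ (70°S, 43°E)

Convert each endpoint to a unit vector on the sphere (x = cos φ cos λ, y = cos φ sin λ, z = sin φ).
The central angle between the endpoints is δ = arccos(p₁·p₂) ≈ 2.799 rad (160.4°).
Interpolate at f = 1/5 with slerp weights a = sin((1−f)δ)/sin δ ≈ 2.337, b = sin(fδ)/sin δ ≈ 1.581.
p = a·p₁ + b·p₂ ≈ (0.249, 0.236, -0.939); φ = arcsin(p_z) ≈ -69.95°, λ = atan2(p_y, p_x) ≈ 43.44°.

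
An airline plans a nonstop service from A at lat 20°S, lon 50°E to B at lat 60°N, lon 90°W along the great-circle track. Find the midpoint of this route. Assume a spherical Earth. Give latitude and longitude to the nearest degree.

≈ lat 39°N, lon 20°E

Convert each endpoint to a unit vector on the sphere (x = cos φ cos λ, y = cos φ sin λ, z = sin φ).
The central angle between the endpoints is δ = arccos(p₁·p₂) ≈ 2.286 rad (131.0°).
Interpolate at f = 1/2 with slerp weights a = sin((1−f)δ)/sin δ ≈ 1.206, b = sin(fδ)/sin δ ≈ 1.206.
p = a·p₁ + b·p₂ ≈ (0.728, 0.265, 0.632); φ = arcsin(p_z) ≈ 39.19°, λ = atan2(p_y, p_x) ≈ 20.00°.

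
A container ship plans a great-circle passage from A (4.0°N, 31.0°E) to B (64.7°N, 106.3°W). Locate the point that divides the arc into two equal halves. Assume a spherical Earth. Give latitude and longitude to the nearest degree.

From cos δ = sin φ₁ sin φ₂ + cos φ₁ cos φ₂ cos Δλ, the central angle is δ ≈ 1.824 rad (104.5°).
Interpolate at f = 1/2 with slerp weights a = sin((1−f)δ)/sin δ ≈ 0.817, b = sin(fδ)/sin δ ≈ 0.817.
p = a·p₁ + b·p₂ ≈ (0.600, 0.085, 0.795); φ = arcsin(p_z) ≈ 52.68°, λ = atan2(p_y, p_x) ≈ 8.02°.

≈ (53°N, 8°E)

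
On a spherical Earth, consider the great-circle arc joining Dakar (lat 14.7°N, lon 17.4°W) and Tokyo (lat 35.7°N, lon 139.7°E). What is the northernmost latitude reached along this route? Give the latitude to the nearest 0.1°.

The great circle lies in the plane with unit normal n̂ = (p₁ × p₂)/|p₁ × p₂|.
Here n̂_z ≈ +0.374; the vertex latitude is φ_max = arccos|n̂_z| ≈ 68.1°.

≈ 68.1°N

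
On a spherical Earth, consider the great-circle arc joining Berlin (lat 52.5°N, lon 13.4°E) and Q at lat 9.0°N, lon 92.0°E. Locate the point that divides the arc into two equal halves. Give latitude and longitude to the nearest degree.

From cos δ = sin φ₁ sin φ₂ + cos φ₁ cos φ₂ cos Δλ, the central angle is δ ≈ 1.325 rad (75.9°).
Interpolate at f = 1/2 with slerp weights a = sin((1−f)δ)/sin δ ≈ 0.634, b = sin(fδ)/sin δ ≈ 0.634.
p = a·p₁ + b·p₂ ≈ (0.354, 0.716, 0.602); φ = arcsin(p_z) ≈ 37.04°, λ = atan2(p_y, p_x) ≈ 63.69°.

≈ lat 37°N, lon 64°E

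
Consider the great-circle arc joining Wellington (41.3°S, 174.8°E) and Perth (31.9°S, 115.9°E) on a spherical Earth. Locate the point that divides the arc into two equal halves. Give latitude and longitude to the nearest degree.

≈ (40°S, 143°E)

The haversine formula gives a central angle δ ≈ 0.825 rad (47.3°) between the endpoints.
Interpolate at f = 1/2 with slerp weights a = sin((1−f)δ)/sin δ ≈ 0.546, b = sin(fδ)/sin δ ≈ 0.546.
p = a·p₁ + b·p₂ ≈ (-0.611, 0.454, -0.649); φ = arcsin(p_z) ≈ -40.44°, λ = atan2(p_y, p_x) ≈ 143.38°.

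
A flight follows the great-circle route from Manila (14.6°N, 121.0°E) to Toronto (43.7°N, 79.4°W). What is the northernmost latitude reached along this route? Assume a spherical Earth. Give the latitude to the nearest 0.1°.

The great circle lies in the plane with unit normal n̂ = (p₁ × p₂)/|p₁ × p₂|.
Here n̂_z ≈ +0.278; the vertex latitude is φ_max = arccos|n̂_z| ≈ 73.8°.
Check via Clairaut: cos φ_max = |cos φ₁| · sin C = cos(14.6°)·sin(16.7°) ≈ 0.278, again giving ≈ 73.8°.

≈ 73.8°N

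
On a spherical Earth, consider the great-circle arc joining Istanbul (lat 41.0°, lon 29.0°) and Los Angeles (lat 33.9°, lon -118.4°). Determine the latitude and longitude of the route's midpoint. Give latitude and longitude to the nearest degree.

From cos δ = sin φ₁ sin φ₂ + cos φ₁ cos φ₂ cos Δλ, the central angle is δ ≈ 1.733 rad (99.3°).
Interpolate at f = 1/2 with slerp weights a = sin((1−f)δ)/sin δ ≈ 0.772, b = sin(fδ)/sin δ ≈ 0.772.
p = a·p₁ + b·p₂ ≈ (0.205, -0.281, 0.937); φ = arcsin(p_z) ≈ 69.63°, λ = atan2(p_y, p_x) ≈ -53.93°.

≈ lat 70°, lon -54°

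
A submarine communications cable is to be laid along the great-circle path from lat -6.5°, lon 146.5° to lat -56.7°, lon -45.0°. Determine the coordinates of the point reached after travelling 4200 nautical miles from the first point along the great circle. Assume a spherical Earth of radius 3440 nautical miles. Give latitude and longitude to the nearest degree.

≈ lat -75°, lon 172°

From cos δ = sin φ₁ sin φ₂ + cos φ₁ cos φ₂ cos Δλ, the central angle is δ ≈ 2.026 rad (116.1°). The total great-circle distance is δ·R ≈ 2.026 × 3440 ≈ 6971 nmi, so the target fraction is f = 4200/6971 ≈ 0.603.
Interpolate at f ≈ 0.603 with slerp weights a = sin((1−f)δ)/sin δ ≈ 0.803, b = sin(fδ)/sin δ ≈ 1.046.
p = a·p₁ + b·p₂ ≈ (-0.259, 0.034, -0.965); φ = arcsin(p_z) ≈ -74.85°, λ = atan2(p_y, p_x) ≈ 172.48°.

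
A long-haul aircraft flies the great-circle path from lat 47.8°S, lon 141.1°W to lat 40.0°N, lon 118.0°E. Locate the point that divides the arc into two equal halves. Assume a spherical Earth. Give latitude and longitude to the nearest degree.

Write both endpoints as unit vectors p₁, p₂ with components (cos φ cos λ, cos φ sin λ, sin φ).
The central angle between the endpoints is δ = arccos(p₁·p₂) ≈ 2.182 rad (125.0°).
Interpolate at f = 1/2 with slerp weights a = sin((1−f)δ)/sin δ ≈ 1.083, b = sin(fδ)/sin δ ≈ 1.083.
p = a·p₁ + b·p₂ ≈ (-0.955, 0.276, -0.106); φ = arcsin(p_z) ≈ -6.09°, λ = atan2(p_y, p_x) ≈ 163.91°.

≈ lat 6°S, lon 164°E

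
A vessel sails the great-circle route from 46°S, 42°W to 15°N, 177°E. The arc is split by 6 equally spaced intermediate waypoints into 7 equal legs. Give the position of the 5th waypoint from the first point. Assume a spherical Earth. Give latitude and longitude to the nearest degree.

≈ 16°S, 159°W

Write both endpoints as unit vectors p₁, p₂ with components (cos φ cos λ, cos φ sin λ, sin φ).
The central angle between the endpoints is δ = arccos(p₁·p₂) ≈ 2.357 rad (135.0°).
Interpolate at f = 5/7 with slerp weights a = sin((1−f)δ)/sin δ ≈ 0.883, b = sin(fδ)/sin δ ≈ 1.406.
p = a·p₁ + b·p₂ ≈ (-0.901, -0.339, -0.271); φ = arcsin(p_z) ≈ -15.72°, λ = atan2(p_y, p_x) ≈ -159.37°.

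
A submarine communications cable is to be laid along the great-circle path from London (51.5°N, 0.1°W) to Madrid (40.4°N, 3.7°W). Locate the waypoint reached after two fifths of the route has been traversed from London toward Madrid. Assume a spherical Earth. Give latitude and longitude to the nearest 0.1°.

≈ 47.1°N, 1.7°W

Write both endpoints as unit vectors p₁, p₂ with components (cos φ cos λ, cos φ sin λ, sin φ).
The central angle between the endpoints is δ = arccos(p₁·p₂) ≈ 0.199 rad (11.4°).
Interpolate at f = 2/5 with slerp weights a = sin((1−f)δ)/sin δ ≈ 0.603, b = sin(fδ)/sin δ ≈ 0.402.
p = a·p₁ + b·p₂ ≈ (0.681, -0.020, 0.732); φ = arcsin(p_z) ≈ 47.07°, λ = atan2(p_y, p_x) ≈ -1.72°.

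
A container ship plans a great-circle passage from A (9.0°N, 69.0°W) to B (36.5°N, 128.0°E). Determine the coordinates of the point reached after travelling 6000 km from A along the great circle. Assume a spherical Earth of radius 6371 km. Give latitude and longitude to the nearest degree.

Write both endpoints as unit vectors p₁, p₂ with components (cos φ cos λ, cos φ sin λ, sin φ).
The central angle between the endpoints is δ = arccos(p₁·p₂) ≈ 2.300 rad (131.8°). The total great-circle distance is δ·R ≈ 2.300 × 6371 ≈ 14653 km, so the target fraction is f = 6000/14653 ≈ 0.409.
Interpolate at f ≈ 0.409 with slerp weights a = sin((1−f)δ)/sin δ ≈ 1.311, b = sin(fδ)/sin δ ≈ 1.084.
p = a·p₁ + b·p₂ ≈ (-0.073, -0.522, 0.850); φ = arcsin(p_z) ≈ 58.21°, λ = atan2(p_y, p_x) ≈ -97.93°.

≈ (58°N, 98°W)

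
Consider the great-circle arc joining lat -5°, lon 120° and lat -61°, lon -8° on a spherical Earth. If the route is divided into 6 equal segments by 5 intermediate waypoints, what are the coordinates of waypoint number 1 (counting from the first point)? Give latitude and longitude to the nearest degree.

From cos δ = sin φ₁ sin φ₂ + cos φ₁ cos φ₂ cos Δλ, the central angle is δ ≈ 1.794 rad (102.8°).
Interpolate at f = 1/6 with slerp weights a = sin((1−f)δ)/sin δ ≈ 1.022, b = sin(fδ)/sin δ ≈ 0.302.
p = a·p₁ + b·p₂ ≈ (-0.364, 0.862, -0.353); φ = arcsin(p_z) ≈ -20.69°, λ = atan2(p_y, p_x) ≈ 112.92°.

≈ lat -21°, lon 113°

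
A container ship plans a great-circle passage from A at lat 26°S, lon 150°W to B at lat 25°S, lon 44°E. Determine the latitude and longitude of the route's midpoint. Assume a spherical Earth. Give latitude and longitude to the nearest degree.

≈ lat 76°S, lon 125°E

From cos δ = sin φ₁ sin φ₂ + cos φ₁ cos φ₂ cos Δλ, the central angle is δ ≈ 2.221 rad (127.2°).
Interpolate at f = 1/2 with slerp weights a = sin((1−f)δ)/sin δ ≈ 1.125, b = sin(fδ)/sin δ ≈ 1.125.
p = a·p₁ + b·p₂ ≈ (-0.142, 0.203, -0.969); φ = arcsin(p_z) ≈ -75.66°, λ = atan2(p_y, p_x) ≈ 125.06°.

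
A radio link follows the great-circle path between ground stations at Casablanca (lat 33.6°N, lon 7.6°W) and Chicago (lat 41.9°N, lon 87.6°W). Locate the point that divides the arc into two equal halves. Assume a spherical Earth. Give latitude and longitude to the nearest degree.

Write both endpoints as unit vectors p₁, p₂ with components (cos φ cos λ, cos φ sin λ, sin φ).
The central angle between the endpoints is δ = arccos(p₁·p₂) ≈ 1.073 rad (61.5°).
Interpolate at f = 1/2 with slerp weights a = sin((1−f)δ)/sin δ ≈ 0.582, b = sin(fδ)/sin δ ≈ 0.582.
p = a·p₁ + b·p₂ ≈ (0.498, -0.497, 0.710); φ = arcsin(p_z) ≈ 45.27°, λ = atan2(p_y, p_x) ≈ -44.90°.

≈ lat 45°N, lon 45°W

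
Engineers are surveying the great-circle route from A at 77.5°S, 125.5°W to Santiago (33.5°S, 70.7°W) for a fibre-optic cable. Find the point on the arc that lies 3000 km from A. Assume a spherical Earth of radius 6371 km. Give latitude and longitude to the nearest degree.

Write both endpoints as unit vectors p₁, p₂ with components (cos φ cos λ, cos φ sin λ, sin φ).
The central angle between the endpoints is δ = arccos(p₁·p₂) ≈ 0.873 rad (50.0°). The total great-circle distance is δ·R ≈ 0.873 × 6371 ≈ 5559 km, so the target fraction is f = 3000/5559 ≈ 0.540.
Interpolate at f ≈ 0.540 with slerp weights a = sin((1−f)δ)/sin δ ≈ 0.510, b = sin(fδ)/sin δ ≈ 0.592.
p = a·p₁ + b·p₂ ≈ (0.099, -0.556, -0.825); φ = arcsin(p_z) ≈ -55.61°, λ = atan2(p_y, p_x) ≈ -79.90°.

≈ 56°S, 80°W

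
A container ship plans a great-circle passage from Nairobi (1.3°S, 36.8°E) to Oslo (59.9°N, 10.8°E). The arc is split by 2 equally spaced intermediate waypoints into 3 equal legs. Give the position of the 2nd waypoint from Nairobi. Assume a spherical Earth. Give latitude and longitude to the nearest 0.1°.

≈ 40.1°N, 24.3°E

From cos δ = sin φ₁ sin φ₂ + cos φ₁ cos φ₂ cos Δλ, the central angle is δ ≈ 1.125 rad (64.5°).
Interpolate at f = 2/3 with slerp weights a = sin((1−f)δ)/sin δ ≈ 0.406, b = sin(fδ)/sin δ ≈ 0.756.
p = a·p₁ + b·p₂ ≈ (0.697, 0.314, 0.644); φ = arcsin(p_z) ≈ 40.12°, λ = atan2(p_y, p_x) ≈ 24.25°.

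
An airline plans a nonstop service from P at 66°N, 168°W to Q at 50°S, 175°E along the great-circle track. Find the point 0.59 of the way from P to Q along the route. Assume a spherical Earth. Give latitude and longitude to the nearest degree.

≈ 2°S, 179°W

Write both endpoints as unit vectors p₁, p₂ with components (cos φ cos λ, cos φ sin λ, sin φ).
The central angle between the endpoints is δ = arccos(p₁·p₂) ≈ 2.037 rad (116.7°).
Interpolate at f = 0.59 with slerp weights a = sin((1−f)δ)/sin δ ≈ 0.830, b = sin(fδ)/sin δ ≈ 1.044.
p = a·p₁ + b·p₂ ≈ (-0.999, -0.012, -0.042); φ = arcsin(p_z) ≈ -2.38°, λ = atan2(p_y, p_x) ≈ -179.33°.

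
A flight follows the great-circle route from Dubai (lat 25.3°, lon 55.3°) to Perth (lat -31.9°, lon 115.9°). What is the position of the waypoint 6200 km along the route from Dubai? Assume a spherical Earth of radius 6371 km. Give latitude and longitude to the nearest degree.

Write both endpoints as unit vectors p₁, p₂ with components (cos φ cos λ, cos φ sin λ, sin φ).
The central angle between the endpoints is δ = arccos(p₁·p₂) ≈ 1.419 rad (81.3°). The total great-circle distance is δ·R ≈ 1.419 × 6371 ≈ 9042 km, so the target fraction is f = 6200/9042 ≈ 0.686.
Interpolate at f ≈ 0.686 with slerp weights a = sin((1−f)δ)/sin δ ≈ 0.436, b = sin(fδ)/sin δ ≈ 0.836.
p = a·p₁ + b·p₂ ≈ (-0.085, 0.963, -0.255); φ = arcsin(p_z) ≈ -14.80°, λ = atan2(p_y, p_x) ≈ 95.07°.

≈ lat -15°, lon 95°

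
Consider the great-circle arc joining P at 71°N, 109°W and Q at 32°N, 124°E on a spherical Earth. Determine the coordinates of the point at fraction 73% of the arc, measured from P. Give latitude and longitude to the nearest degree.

The haversine formula gives a central angle δ ≈ 1.229 rad (70.4°) between the endpoints.
Interpolate at f = 0.73 with slerp weights a = sin((1−f)δ)/sin δ ≈ 0.346, b = sin(fδ)/sin δ ≈ 0.830.
p = a·p₁ + b·p₂ ≈ (-0.430, 0.477, 0.767); φ = arcsin(p_z) ≈ 50.05°, λ = atan2(p_y, p_x) ≈ 132.05°.

≈ 50°N, 132°E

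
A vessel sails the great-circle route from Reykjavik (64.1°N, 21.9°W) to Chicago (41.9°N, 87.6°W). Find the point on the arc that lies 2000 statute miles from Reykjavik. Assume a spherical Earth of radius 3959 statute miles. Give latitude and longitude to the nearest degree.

≈ 52°N, 74°W

Write both endpoints as unit vectors p₁, p₂ with components (cos φ cos λ, cos φ sin λ, sin φ).
The central angle between the endpoints is δ = arccos(p₁·p₂) ≈ 0.746 rad (42.7°). The total great-circle distance is δ·R ≈ 0.746 × 3959 ≈ 2953 mi, so the target fraction is f = 2000/2953 ≈ 0.677.
Interpolate at f ≈ 0.677 with slerp weights a = sin((1−f)δ)/sin δ ≈ 0.351, b = sin(fδ)/sin δ ≈ 0.713.
p = a·p₁ + b·p₂ ≈ (0.165, -0.588, 0.792); φ = arcsin(p_z) ≈ 52.39°, λ = atan2(p_y, p_x) ≈ -74.35°.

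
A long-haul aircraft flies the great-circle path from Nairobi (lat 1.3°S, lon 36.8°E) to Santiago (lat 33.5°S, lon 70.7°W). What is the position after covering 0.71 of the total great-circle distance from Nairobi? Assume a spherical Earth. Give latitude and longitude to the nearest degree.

From cos δ = sin φ₁ sin φ₂ + cos φ₁ cos φ₂ cos Δλ, the central angle is δ ≈ 1.811 rad (103.8°).
Interpolate at f = 0.71 with slerp weights a = sin((1−f)δ)/sin δ ≈ 0.516, b = sin(fδ)/sin δ ≈ 0.988.
p = a·p₁ + b·p₂ ≈ (0.686, -0.469, -0.557); φ = arcsin(p_z) ≈ -33.86°, λ = atan2(p_y, p_x) ≈ -34.34°.

≈ lat 34°S, lon 34°W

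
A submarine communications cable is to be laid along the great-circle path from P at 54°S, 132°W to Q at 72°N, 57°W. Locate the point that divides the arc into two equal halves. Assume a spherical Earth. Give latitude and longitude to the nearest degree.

From cos δ = sin φ₁ sin φ₂ + cos φ₁ cos φ₂ cos Δλ, the central angle is δ ≈ 2.378 rad (136.3°).
Interpolate at f = 1/2 with slerp weights a = sin((1−f)δ)/sin δ ≈ 1.342, b = sin(fδ)/sin δ ≈ 1.342.
p = a·p₁ + b·p₂ ≈ (-0.302, -0.934, 0.191); φ = arcsin(p_z) ≈ 10.99°, λ = atan2(p_y, p_x) ≈ -107.92°.

≈ 11°N, 108°W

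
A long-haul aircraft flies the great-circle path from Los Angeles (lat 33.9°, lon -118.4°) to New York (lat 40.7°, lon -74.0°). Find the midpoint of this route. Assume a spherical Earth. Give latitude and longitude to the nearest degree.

≈ lat 39°, lon -97°

The haversine formula gives a central angle δ ≈ 0.621 rad (35.6°) between the endpoints.
Interpolate at f = 1/2 with slerp weights a = sin((1−f)δ)/sin δ ≈ 0.525, b = sin(fδ)/sin δ ≈ 0.525.
p = a·p₁ + b·p₂ ≈ (-0.098, -0.766, 0.635); φ = arcsin(p_z) ≈ 39.44°, λ = atan2(p_y, p_x) ≈ -97.26°.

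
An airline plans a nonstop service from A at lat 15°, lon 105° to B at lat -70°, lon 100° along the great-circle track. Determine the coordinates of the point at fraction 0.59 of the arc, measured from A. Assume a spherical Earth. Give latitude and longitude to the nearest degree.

From cos δ = sin φ₁ sin φ₂ + cos φ₁ cos φ₂ cos Δλ, the central angle is δ ≈ 1.485 rad (85.1°).
Interpolate at f = 0.59 with slerp weights a = sin((1−f)δ)/sin δ ≈ 0.574, b = sin(fδ)/sin δ ≈ 0.771.
p = a·p₁ + b·p₂ ≈ (-0.189, 0.795, -0.576); φ = arcsin(p_z) ≈ -35.17°, λ = atan2(p_y, p_x) ≈ 103.39°.

≈ lat -35°, lon 103°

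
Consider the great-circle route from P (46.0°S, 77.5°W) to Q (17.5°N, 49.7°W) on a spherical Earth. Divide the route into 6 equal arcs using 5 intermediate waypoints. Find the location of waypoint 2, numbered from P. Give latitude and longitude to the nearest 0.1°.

≈ (25.3°S, 65.7°W)

Convert each endpoint to a unit vector on the sphere (x = cos φ cos λ, y = cos φ sin λ, z = sin φ).
The central angle between the endpoints is δ = arccos(p₁·p₂) ≈ 1.192 rad (68.3°).
Interpolate at f = 2/6 with slerp weights a = sin((1−f)δ)/sin δ ≈ 0.768, b = sin(fδ)/sin δ ≈ 0.416.
p = a·p₁ + b·p₂ ≈ (0.372, -0.824, -0.427); φ = arcsin(p_z) ≈ -25.29°, λ = atan2(p_y, p_x) ≈ -65.68°.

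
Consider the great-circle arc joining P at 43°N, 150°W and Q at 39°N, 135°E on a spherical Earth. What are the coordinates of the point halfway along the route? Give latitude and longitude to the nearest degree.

≈ 48°N, 171°E

From cos δ = sin φ₁ sin φ₂ + cos φ₁ cos φ₂ cos Δλ, the central angle is δ ≈ 0.957 rad (54.8°).
Interpolate at f = 1/2 with slerp weights a = sin((1−f)δ)/sin δ ≈ 0.563, b = sin(fδ)/sin δ ≈ 0.563.
p = a·p₁ + b·p₂ ≈ (-0.666, 0.104, 0.739); φ = arcsin(p_z) ≈ 47.61°, λ = atan2(p_y, p_x) ≈ 171.17°.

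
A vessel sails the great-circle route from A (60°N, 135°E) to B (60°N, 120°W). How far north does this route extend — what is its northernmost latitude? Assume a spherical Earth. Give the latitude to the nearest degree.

≈ 71°N

The great circle lies in the plane with unit normal n̂ = (p₁ × p₂)/|p₁ × p₂|.
Here n̂_z ≈ +0.332; the vertex latitude is φ_max = arccos|n̂_z| ≈ 70.6°.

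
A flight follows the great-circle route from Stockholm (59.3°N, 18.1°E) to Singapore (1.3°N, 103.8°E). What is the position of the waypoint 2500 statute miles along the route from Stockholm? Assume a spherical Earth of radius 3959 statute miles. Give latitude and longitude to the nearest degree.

≈ (43°N, 71°E)

Write both endpoints as unit vectors p₁, p₂ with components (cos φ cos λ, cos φ sin λ, sin φ).
The central angle between the endpoints is δ = arccos(p₁·p₂) ≈ 1.513 rad (86.7°). The total great-circle distance is δ·R ≈ 1.513 × 3959 ≈ 5990 mi, so the target fraction is f = 2500/5990 ≈ 0.417.
Interpolate at f ≈ 0.417 with slerp weights a = sin((1−f)δ)/sin δ ≈ 0.773, b = sin(fδ)/sin δ ≈ 0.591.
p = a·p₁ + b·p₂ ≈ (0.234, 0.697, 0.678); φ = arcsin(p_z) ≈ 42.69°, λ = atan2(p_y, p_x) ≈ 71.43°.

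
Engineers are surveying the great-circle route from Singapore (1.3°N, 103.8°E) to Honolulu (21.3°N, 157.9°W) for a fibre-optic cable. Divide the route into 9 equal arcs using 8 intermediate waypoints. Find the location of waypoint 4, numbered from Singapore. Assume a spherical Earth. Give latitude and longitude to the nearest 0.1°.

Write both endpoints as unit vectors p₁, p₂ with components (cos φ cos λ, cos φ sin λ, sin φ).
The central angle between the endpoints is δ = arccos(p₁·p₂) ≈ 1.697 rad (97.3°).
Interpolate at f = 4/9 with slerp weights a = sin((1−f)δ)/sin δ ≈ 0.816, b = sin(fδ)/sin δ ≈ 0.690.
p = a·p₁ + b·p₂ ≈ (-0.790, 0.550, 0.269); φ = arcsin(p_z) ≈ 15.62°, λ = atan2(p_y, p_x) ≈ 145.17°.

≈ 15.6°N, 145.2°E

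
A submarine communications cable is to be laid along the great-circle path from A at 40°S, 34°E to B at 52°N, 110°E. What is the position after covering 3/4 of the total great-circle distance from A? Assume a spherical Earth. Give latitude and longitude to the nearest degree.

From cos δ = sin φ₁ sin φ₂ + cos φ₁ cos φ₂ cos Δλ, the central angle is δ ≈ 1.974 rad (113.1°).
Interpolate at f = 3/4 with slerp weights a = sin((1−f)δ)/sin δ ≈ 0.515, b = sin(fδ)/sin δ ≈ 1.083.
p = a·p₁ + b·p₂ ≈ (0.099, 0.847, 0.522); φ = arcsin(p_z) ≈ 31.48°, λ = atan2(p_y, p_x) ≈ 83.33°.

≈ 31°N, 83°E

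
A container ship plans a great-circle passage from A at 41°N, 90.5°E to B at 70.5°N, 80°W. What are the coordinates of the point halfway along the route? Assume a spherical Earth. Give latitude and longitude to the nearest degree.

The haversine formula gives a central angle δ ≈ 1.192 rad (68.3°) between the endpoints.
Interpolate at f = 1/2 with slerp weights a = sin((1−f)δ)/sin δ ≈ 0.604, b = sin(fδ)/sin δ ≈ 0.604.
p = a·p₁ + b·p₂ ≈ (0.031, 0.257, 0.966); φ = arcsin(p_z) ≈ 74.98°, λ = atan2(p_y, p_x) ≈ 83.12°.

≈ 75°N, 83°E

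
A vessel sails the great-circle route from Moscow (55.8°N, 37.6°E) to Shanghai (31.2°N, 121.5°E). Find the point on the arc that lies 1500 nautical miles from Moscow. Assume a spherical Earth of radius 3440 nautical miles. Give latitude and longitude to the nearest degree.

From cos δ = sin φ₁ sin φ₂ + cos φ₁ cos φ₂ cos Δλ, the central angle is δ ≈ 1.071 rad (61.3°). The total great-circle distance is δ·R ≈ 1.071 × 3440 ≈ 3683 nmi, so the target fraction is f = 1500/3683 ≈ 0.407.
Interpolate at f ≈ 0.407 with slerp weights a = sin((1−f)δ)/sin δ ≈ 0.676, b = sin(fδ)/sin δ ≈ 0.481.
p = a·p₁ + b·p₂ ≈ (0.086, 0.583, 0.808); φ = arcsin(p_z) ≈ 53.91°, λ = atan2(p_y, p_x) ≈ 81.63°.

≈ 54°N, 82°E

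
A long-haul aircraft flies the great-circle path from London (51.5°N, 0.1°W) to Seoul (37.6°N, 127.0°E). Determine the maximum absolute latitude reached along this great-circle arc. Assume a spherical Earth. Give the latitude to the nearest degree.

The great circle lies in the plane with unit normal n̂ = (p₁ × p₂)/|p₁ × p₂|.
Here n̂_z ≈ +0.400; the vertex latitude is φ_max = arccos|n̂_z| ≈ 66.4°.
Check via Clairaut: cos φ_max = |cos φ₁| · sin C = cos(51.5°)·sin(40.0°) ≈ 0.400, again giving ≈ 66.4°.

≈ 66°N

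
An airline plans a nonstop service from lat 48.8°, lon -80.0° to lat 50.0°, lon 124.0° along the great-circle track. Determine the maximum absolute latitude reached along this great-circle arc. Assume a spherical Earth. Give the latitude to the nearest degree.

The great circle lies in the plane with unit normal n̂ = (p₁ × p₂)/|p₁ × p₂|.
Here n̂_z ≈ -0.175; the vertex latitude is φ_max = arccos|n̂_z| ≈ 79.9°.

≈ 80°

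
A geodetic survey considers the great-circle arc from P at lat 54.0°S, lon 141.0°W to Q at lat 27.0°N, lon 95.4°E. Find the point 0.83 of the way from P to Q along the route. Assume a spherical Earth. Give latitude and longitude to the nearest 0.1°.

≈ lat 9.4°N, lon 109.9°E

Convert each endpoint to a unit vector on the sphere (x = cos φ cos λ, y = cos φ sin λ, z = sin φ).
The central angle between the endpoints is δ = arccos(p₁·p₂) ≈ 2.288 rad (131.1°).
Interpolate at f = 0.83 with slerp weights a = sin((1−f)δ)/sin δ ≈ 0.503, b = sin(fδ)/sin δ ≈ 1.256.
p = a·p₁ + b·p₂ ≈ (-0.335, 0.928, 0.163); φ = arcsin(p_z) ≈ 9.39°, λ = atan2(p_y, p_x) ≈ 109.86°.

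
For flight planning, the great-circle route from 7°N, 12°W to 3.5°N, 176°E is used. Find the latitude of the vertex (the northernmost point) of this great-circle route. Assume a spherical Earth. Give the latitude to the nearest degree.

The great circle lies in the plane with unit normal n̂ = (p₁ × p₂)/|p₁ × p₂|.
Here n̂_z ≈ -0.604; the vertex latitude is φ_max = arccos|n̂_z| ≈ 52.8°.

≈ 53°N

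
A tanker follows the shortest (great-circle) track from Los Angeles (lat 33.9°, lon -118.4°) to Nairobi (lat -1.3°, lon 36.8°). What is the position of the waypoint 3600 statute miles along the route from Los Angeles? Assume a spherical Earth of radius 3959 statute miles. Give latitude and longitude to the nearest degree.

Write both endpoints as unit vectors p₁, p₂ with components (cos φ cos λ, cos φ sin λ, sin φ).
The central angle between the endpoints is δ = arccos(p₁·p₂) ≈ 2.443 rad (140.0°). The total great-circle distance is δ·R ≈ 2.443 × 3959 ≈ 9673 mi, so the target fraction is f = 3600/9673 ≈ 0.372.
Interpolate at f ≈ 0.372 with slerp weights a = sin((1−f)δ)/sin δ ≈ 1.554, b = sin(fδ)/sin δ ≈ 1.227.
p = a·p₁ + b·p₂ ≈ (0.369, -0.400, 0.839); φ = arcsin(p_z) ≈ 57.04°, λ = atan2(p_y, p_x) ≈ -47.30°.

≈ lat 57°, lon -47°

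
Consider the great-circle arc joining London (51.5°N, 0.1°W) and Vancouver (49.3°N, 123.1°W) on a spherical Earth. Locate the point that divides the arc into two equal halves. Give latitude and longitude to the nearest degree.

Convert each endpoint to a unit vector on the sphere (x = cos φ cos λ, y = cos φ sin λ, z = sin φ).
The central angle between the endpoints is δ = arccos(p₁·p₂) ≈ 1.189 rad (68.1°).
Interpolate at f = 1/2 with slerp weights a = sin((1−f)δ)/sin δ ≈ 0.604, b = sin(fδ)/sin δ ≈ 0.604.
p = a·p₁ + b·p₂ ≈ (0.161, -0.330, 0.930); φ = arcsin(p_z) ≈ 68.44°, λ = atan2(p_y, p_x) ≈ -64.05°.

≈ 68°N, 64°W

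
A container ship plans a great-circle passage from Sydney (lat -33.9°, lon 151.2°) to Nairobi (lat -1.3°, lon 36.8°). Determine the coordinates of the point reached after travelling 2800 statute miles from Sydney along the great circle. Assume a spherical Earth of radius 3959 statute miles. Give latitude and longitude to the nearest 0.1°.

From cos δ = sin φ₁ sin φ₂ + cos φ₁ cos φ₂ cos Δλ, the central angle is δ ≈ 1.907 rad (109.3°). The total great-circle distance is δ·R ≈ 1.907 × 3959 ≈ 7551 mi, so the target fraction is f = 2800/7551 ≈ 0.371.
Interpolate at f ≈ 0.371 with slerp weights a = sin((1−f)δ)/sin δ ≈ 0.987, b = sin(fδ)/sin δ ≈ 0.688.
p = a·p₁ + b·p₂ ≈ (-0.167, 0.807, -0.566); φ = arcsin(p_z) ≈ -34.49°, λ = atan2(p_y, p_x) ≈ 101.70°.

≈ lat -34.5°, lon 101.7°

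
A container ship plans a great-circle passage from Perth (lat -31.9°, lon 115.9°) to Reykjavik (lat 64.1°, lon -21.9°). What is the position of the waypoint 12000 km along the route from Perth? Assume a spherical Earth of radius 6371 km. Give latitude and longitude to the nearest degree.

Convert each endpoint to a unit vector on the sphere (x = cos φ cos λ, y = cos φ sin λ, z = sin φ).
The central angle between the endpoints is δ = arccos(p₁·p₂) ≈ 2.419 rad (138.6°). The total great-circle distance is δ·R ≈ 2.419 × 6371 ≈ 15411 km, so the target fraction is f = 12000/15411 ≈ 0.779.
Interpolate at f ≈ 0.779 with slerp weights a = sin((1−f)δ)/sin δ ≈ 0.771, b = sin(fδ)/sin δ ≈ 1.439.
p = a·p₁ + b·p₂ ≈ (0.297, 0.355, 0.887); φ = arcsin(p_z) ≈ 62.44°, λ = atan2(p_y, p_x) ≈ 50.07°.

≈ lat 62°, lon 50°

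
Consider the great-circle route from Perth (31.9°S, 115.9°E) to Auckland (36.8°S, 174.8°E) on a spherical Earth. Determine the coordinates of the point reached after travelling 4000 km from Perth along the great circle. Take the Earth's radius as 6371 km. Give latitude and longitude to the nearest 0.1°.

≈ 38.5°S, 159.6°E

Write both endpoints as unit vectors p₁, p₂ with components (cos φ cos λ, cos φ sin λ, sin φ).
The central angle between the endpoints is δ = arccos(p₁·p₂) ≈ 0.840 rad (48.1°). The total great-circle distance is δ·R ≈ 0.840 × 6371 ≈ 5350 km, so the target fraction is f = 4000/5350 ≈ 0.748.
Interpolate at f ≈ 0.748 with slerp weights a = sin((1−f)δ)/sin δ ≈ 0.282, b = sin(fδ)/sin δ ≈ 0.789.
p = a·p₁ + b·p₂ ≈ (-0.734, 0.273, -0.622); φ = arcsin(p_z) ≈ -38.46°, λ = atan2(p_y, p_x) ≈ 159.60°.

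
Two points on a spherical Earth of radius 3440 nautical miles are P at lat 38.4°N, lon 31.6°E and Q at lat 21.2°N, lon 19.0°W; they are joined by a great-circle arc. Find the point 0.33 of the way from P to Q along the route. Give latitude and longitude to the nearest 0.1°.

≈ lat 35.1°N, lon 12.9°E

The haversine formula gives a central angle δ ≈ 0.812 rad (46.5°) between the endpoints.
Interpolate at f = 0.33 with slerp weights a = sin((1−f)δ)/sin δ ≈ 0.713, b = sin(fδ)/sin δ ≈ 0.365.
p = a·p₁ + b·p₂ ≈ (0.798, 0.182, 0.575); φ = arcsin(p_z) ≈ 35.10°, λ = atan2(p_y, p_x) ≈ 12.86°.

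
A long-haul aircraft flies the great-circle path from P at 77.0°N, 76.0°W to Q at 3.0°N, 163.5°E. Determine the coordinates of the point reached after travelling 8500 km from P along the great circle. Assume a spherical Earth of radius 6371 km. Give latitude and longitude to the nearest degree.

≈ 20°N, 167°E

The haversine formula gives a central angle δ ≈ 1.634 rad (93.6°) between the endpoints. The total great-circle distance is δ·R ≈ 1.634 × 6371 ≈ 10409 km, so the target fraction is f = 8500/10409 ≈ 0.817.
Interpolate at f ≈ 0.817 with slerp weights a = sin((1−f)δ)/sin δ ≈ 0.296, b = sin(fδ)/sin δ ≈ 0.974.
p = a·p₁ + b·p₂ ≈ (-0.917, 0.212, 0.339); φ = arcsin(p_z) ≈ 19.83°, λ = atan2(p_y, p_x) ≈ 166.99°.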